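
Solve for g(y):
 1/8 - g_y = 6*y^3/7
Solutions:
 g(y) = C1 - 3*y^4/14 + y/8


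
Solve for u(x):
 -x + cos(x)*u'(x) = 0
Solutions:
 u(x) = C1 + Integral(x/cos(x), x)


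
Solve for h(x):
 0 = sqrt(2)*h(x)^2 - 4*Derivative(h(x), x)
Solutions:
 h(x) = -4/(C1 + sqrt(2)*x)


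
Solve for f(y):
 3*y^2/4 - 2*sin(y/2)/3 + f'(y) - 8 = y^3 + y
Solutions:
 f(y) = C1 + y^4/4 - y^3/4 + y^2/2 + 8*y - 4*cos(y/2)/3


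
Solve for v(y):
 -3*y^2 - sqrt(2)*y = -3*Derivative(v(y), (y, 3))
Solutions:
 v(y) = C1 + C2*y + C3*y^2 + y^5/60 + sqrt(2)*y^4/72


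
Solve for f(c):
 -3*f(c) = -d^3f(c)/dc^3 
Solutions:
 f(c) = C3*exp(3^(1/3)*c) + (C1*sin(3^(5/6)*c/2) + C2*cos(3^(5/6)*c/2))*exp(-3^(1/3)*c/2)


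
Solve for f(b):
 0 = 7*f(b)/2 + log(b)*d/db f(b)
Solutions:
 f(b) = C1*exp(-7*li(b)/2)


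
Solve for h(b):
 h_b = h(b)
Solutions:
 h(b) = C1*exp(b)


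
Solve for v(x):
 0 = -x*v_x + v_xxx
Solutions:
 v(x) = C1 + Integral(C2*airyai(x) + C3*airybi(x), x)


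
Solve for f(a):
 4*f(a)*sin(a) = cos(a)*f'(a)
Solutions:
 f(a) = C1/cos(a)^4


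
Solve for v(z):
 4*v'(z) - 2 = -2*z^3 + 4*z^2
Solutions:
 v(z) = C1 - z^4/8 + z^3/3 + z/2


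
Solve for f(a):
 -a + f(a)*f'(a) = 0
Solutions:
 f(a) = -sqrt(C1 + a^2)
 f(a) = sqrt(C1 + a^2)


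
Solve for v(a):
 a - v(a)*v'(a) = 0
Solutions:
 v(a) = -sqrt(C1 + a^2)
 v(a) = sqrt(C1 + a^2)


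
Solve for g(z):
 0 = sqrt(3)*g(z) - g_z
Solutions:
 g(z) = C1*exp(sqrt(3)*z)


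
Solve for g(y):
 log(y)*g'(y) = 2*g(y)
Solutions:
 g(y) = C1*exp(2*li(y))


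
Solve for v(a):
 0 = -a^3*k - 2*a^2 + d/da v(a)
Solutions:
 v(a) = C1 + a^4*k/4 + 2*a^3/3


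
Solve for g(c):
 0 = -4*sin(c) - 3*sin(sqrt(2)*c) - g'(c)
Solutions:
 g(c) = C1 + 4*cos(c) + 3*sqrt(2)*cos(sqrt(2)*c)/2


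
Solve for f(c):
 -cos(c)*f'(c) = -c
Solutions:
 f(c) = C1 + Integral(c/cos(c), c)


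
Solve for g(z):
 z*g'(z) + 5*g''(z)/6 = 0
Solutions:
 g(z) = C1 + C2*erf(sqrt(15)*z/5)


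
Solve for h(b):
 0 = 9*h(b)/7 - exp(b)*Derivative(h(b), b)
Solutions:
 h(b) = C1*exp(-9*exp(-b)/7)


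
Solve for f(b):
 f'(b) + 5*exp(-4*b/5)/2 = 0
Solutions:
 f(b) = C1 + 25*exp(-4*b/5)/8


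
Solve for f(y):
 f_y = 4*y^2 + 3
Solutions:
 f(y) = C1 + 4*y^3/3 + 3*y


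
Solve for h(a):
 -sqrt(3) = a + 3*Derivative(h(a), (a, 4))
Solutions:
 h(a) = C1 + C2*a + C3*a^2 + C4*a^3 - a^5/360 - sqrt(3)*a^4/72


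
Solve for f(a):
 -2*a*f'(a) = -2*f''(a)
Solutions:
 f(a) = C1 + C2*erfi(sqrt(2)*a/2)


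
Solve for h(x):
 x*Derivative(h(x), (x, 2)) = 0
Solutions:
 h(x) = C1 + C2*x


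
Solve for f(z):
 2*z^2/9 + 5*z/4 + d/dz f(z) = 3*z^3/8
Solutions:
 f(z) = C1 + 3*z^4/32 - 2*z^3/27 - 5*z^2/8


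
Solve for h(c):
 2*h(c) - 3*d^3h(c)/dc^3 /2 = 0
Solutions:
 h(c) = C3*exp(6^(2/3)*c/3) + (C1*sin(2^(2/3)*3^(1/6)*c/2) + C2*cos(2^(2/3)*3^(1/6)*c/2))*exp(-6^(2/3)*c/6)


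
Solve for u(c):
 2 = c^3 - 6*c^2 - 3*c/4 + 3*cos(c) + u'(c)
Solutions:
 u(c) = C1 - c^4/4 + 2*c^3 + 3*c^2/8 + 2*c - 3*sin(c)


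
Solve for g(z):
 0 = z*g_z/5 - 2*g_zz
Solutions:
 g(z) = C1 + C2*erfi(sqrt(5)*z/10)


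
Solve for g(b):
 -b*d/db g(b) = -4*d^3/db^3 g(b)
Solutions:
 g(b) = C1 + Integral(C2*airyai(2^(1/3)*b/2) + C3*airybi(2^(1/3)*b/2), b)


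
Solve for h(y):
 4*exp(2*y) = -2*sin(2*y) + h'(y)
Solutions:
 h(y) = C1 + 2*exp(2*y) - cos(2*y)


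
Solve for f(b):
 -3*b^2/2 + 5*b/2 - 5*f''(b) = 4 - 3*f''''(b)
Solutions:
 f(b) = C1 + C2*b + C3*exp(-sqrt(15)*b/3) + C4*exp(sqrt(15)*b/3) - b^4/40 + b^3/12 - 29*b^2/50


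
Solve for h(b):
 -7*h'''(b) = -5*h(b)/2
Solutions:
 h(b) = C3*exp(14^(2/3)*5^(1/3)*b/14) + (C1*sin(14^(2/3)*sqrt(3)*5^(1/3)*b/28) + C2*cos(14^(2/3)*sqrt(3)*5^(1/3)*b/28))*exp(-14^(2/3)*5^(1/3)*b/28)


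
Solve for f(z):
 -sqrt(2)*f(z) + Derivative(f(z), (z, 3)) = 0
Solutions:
 f(z) = C3*exp(2^(1/6)*z) + (C1*sin(2^(1/6)*sqrt(3)*z/2) + C2*cos(2^(1/6)*sqrt(3)*z/2))*exp(-2^(1/6)*z/2)


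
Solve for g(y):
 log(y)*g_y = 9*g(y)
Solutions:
 g(y) = C1*exp(9*li(y))


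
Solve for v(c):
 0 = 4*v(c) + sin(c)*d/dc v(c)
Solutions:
 v(c) = C1*(cos(c)^2 + 2*cos(c) + 1)/(cos(c)^2 - 2*cos(c) + 1)


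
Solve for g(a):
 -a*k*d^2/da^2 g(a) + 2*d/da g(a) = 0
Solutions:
 g(a) = C1 + a^(((re(k) + 2)*re(k) + im(k)^2)/(re(k)^2 + im(k)^2))*(C2*sin(2*log(a)*Abs(im(k))/(re(k)^2 + im(k)^2)) + C3*cos(2*log(a)*im(k)/(re(k)^2 + im(k)^2)))


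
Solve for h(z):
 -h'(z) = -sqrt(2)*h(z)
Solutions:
 h(z) = C1*exp(sqrt(2)*z)


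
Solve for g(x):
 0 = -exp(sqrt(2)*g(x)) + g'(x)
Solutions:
 g(x) = sqrt(2)*(2*log(-1/(C1 + x)) - log(2))/4


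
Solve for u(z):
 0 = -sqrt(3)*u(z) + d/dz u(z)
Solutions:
 u(z) = C1*exp(sqrt(3)*z)


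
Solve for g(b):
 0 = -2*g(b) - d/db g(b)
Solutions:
 g(b) = C1*exp(-2*b)


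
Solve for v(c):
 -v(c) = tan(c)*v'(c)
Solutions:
 v(c) = C1/sin(c)


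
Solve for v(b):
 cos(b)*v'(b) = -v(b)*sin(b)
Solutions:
 v(b) = C1*cos(b)


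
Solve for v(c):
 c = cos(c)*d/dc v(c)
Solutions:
 v(c) = C1 + Integral(c/cos(c), c)


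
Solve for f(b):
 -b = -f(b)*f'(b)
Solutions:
 f(b) = -sqrt(C1 + b^2)
 f(b) = sqrt(C1 + b^2)


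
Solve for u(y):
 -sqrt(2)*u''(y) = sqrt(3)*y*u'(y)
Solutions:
 u(y) = C1 + C2*erf(6^(1/4)*y/2)


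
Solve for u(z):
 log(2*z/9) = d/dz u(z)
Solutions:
 u(z) = C1 + z*log(z) + z*log(2/9) - z


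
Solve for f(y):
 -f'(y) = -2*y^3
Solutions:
 f(y) = C1 + y^4/2


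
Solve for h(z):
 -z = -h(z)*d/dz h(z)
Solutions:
 h(z) = -sqrt(C1 + z^2)
 h(z) = sqrt(C1 + z^2)


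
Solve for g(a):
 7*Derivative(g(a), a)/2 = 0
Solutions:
 g(a) = C1


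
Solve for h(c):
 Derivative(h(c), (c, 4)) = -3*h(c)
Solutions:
 h(c) = (C1*sin(sqrt(2)*3^(1/4)*c/2) + C2*cos(sqrt(2)*3^(1/4)*c/2))*exp(-sqrt(2)*3^(1/4)*c/2) + (C3*sin(sqrt(2)*3^(1/4)*c/2) + C4*cos(sqrt(2)*3^(1/4)*c/2))*exp(sqrt(2)*3^(1/4)*c/2)


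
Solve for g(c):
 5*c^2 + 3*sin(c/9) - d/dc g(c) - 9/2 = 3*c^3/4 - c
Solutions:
 g(c) = C1 - 3*c^4/16 + 5*c^3/3 + c^2/2 - 9*c/2 - 27*cos(c/9)


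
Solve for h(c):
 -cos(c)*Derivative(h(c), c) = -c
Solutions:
 h(c) = C1 + Integral(c/cos(c), c)


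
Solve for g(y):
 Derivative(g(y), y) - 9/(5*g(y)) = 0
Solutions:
 g(y) = -sqrt(C1 + 90*y)/5
 g(y) = sqrt(C1 + 90*y)/5


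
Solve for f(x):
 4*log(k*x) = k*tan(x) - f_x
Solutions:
 f(x) = C1 - k*log(cos(x)) - 4*x*log(k*x) + 4*x


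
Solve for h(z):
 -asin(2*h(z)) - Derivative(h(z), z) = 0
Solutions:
 Integral(1/asin(2*_y), (_y, h(z))) = C1 - z


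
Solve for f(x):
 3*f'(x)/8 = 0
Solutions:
 f(x) = C1


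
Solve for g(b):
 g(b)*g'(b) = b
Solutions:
 g(b) = -sqrt(C1 + b^2)
 g(b) = sqrt(C1 + b^2)


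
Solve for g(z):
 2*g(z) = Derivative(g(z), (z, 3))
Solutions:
 g(z) = C3*exp(2^(1/3)*z) + (C1*sin(2^(1/3)*sqrt(3)*z/2) + C2*cos(2^(1/3)*sqrt(3)*z/2))*exp(-2^(1/3)*z/2)


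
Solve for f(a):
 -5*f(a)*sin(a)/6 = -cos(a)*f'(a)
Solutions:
 f(a) = C1/cos(a)^(5/6)


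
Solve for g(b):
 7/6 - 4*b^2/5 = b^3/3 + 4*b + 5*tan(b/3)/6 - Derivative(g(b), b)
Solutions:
 g(b) = C1 + b^4/12 + 4*b^3/15 + 2*b^2 - 7*b/6 - 5*log(cos(b/3))/2


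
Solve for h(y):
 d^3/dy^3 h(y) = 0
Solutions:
 h(y) = C1 + C2*y + C3*y^2


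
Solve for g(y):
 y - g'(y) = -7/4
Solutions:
 g(y) = C1 + y^2/2 + 7*y/4


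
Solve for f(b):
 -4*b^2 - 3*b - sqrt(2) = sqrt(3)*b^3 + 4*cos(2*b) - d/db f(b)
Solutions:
 f(b) = C1 + sqrt(3)*b^4/4 + 4*b^3/3 + 3*b^2/2 + sqrt(2)*b + 2*sin(2*b)


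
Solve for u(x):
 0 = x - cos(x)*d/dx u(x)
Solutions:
 u(x) = C1 + Integral(x/cos(x), x)


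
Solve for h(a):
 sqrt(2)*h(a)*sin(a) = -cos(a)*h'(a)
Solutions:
 h(a) = C1*cos(a)^(sqrt(2))


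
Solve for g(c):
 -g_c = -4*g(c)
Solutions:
 g(c) = C1*exp(4*c)


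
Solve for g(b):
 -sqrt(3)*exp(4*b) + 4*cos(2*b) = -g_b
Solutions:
 g(b) = C1 + sqrt(3)*exp(4*b)/4 - 2*sin(2*b)


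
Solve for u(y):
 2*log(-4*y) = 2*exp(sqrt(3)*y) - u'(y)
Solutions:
 u(y) = C1 - 2*y*log(-y) + 2*y*(1 - 2*log(2)) + 2*sqrt(3)*exp(sqrt(3)*y)/3


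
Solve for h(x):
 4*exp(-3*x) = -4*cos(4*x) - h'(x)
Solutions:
 h(x) = C1 - sin(4*x) + 4*exp(-3*x)/3


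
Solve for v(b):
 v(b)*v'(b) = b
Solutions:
 v(b) = -sqrt(C1 + b^2)
 v(b) = sqrt(C1 + b^2)


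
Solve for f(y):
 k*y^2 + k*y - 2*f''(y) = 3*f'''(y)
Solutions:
 f(y) = C1 + C2*y + C3*exp(-2*y/3) + k*y^4/24 - k*y^3/6 + 3*k*y^2/4


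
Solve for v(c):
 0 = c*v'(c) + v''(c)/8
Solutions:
 v(c) = C1 + C2*erf(2*c)


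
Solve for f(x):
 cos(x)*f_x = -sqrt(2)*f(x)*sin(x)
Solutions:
 f(x) = C1*cos(x)^(sqrt(2))


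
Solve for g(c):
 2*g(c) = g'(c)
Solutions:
 g(c) = C1*exp(2*c)


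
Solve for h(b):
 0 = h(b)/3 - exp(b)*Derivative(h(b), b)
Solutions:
 h(b) = C1*exp(-exp(-b)/3)


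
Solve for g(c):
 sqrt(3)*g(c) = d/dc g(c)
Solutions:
 g(c) = C1*exp(sqrt(3)*c)


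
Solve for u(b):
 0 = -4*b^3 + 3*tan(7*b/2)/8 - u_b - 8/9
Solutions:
 u(b) = C1 - b^4 - 8*b/9 - 3*log(cos(7*b/2))/28


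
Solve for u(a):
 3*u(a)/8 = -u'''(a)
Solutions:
 u(a) = C3*exp(-3^(1/3)*a/2) + (C1*sin(3^(5/6)*a/4) + C2*cos(3^(5/6)*a/4))*exp(3^(1/3)*a/4)


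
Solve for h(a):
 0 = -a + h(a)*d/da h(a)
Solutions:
 h(a) = -sqrt(C1 + a^2)
 h(a) = sqrt(C1 + a^2)


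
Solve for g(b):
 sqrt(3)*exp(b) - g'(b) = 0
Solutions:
 g(b) = C1 + sqrt(3)*exp(b)


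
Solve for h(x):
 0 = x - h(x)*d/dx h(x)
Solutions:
 h(x) = -sqrt(C1 + x^2)
 h(x) = sqrt(C1 + x^2)


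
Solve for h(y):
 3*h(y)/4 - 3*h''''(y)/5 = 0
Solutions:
 h(y) = C1*exp(-sqrt(2)*5^(1/4)*y/2) + C2*exp(sqrt(2)*5^(1/4)*y/2) + C3*sin(sqrt(2)*5^(1/4)*y/2) + C4*cos(sqrt(2)*5^(1/4)*y/2)


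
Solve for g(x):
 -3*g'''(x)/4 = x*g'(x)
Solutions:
 g(x) = C1 + Integral(C2*airyai(-6^(2/3)*x/3) + C3*airybi(-6^(2/3)*x/3), x)


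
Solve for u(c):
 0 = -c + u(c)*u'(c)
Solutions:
 u(c) = -sqrt(C1 + c^2)
 u(c) = sqrt(C1 + c^2)


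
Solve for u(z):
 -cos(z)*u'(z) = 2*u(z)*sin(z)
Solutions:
 u(z) = C1*cos(z)^2


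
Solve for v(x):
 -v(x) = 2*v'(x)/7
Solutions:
 v(x) = C1*exp(-7*x/2)


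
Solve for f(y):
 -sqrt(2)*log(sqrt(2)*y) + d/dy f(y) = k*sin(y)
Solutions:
 f(y) = C1 - k*cos(y) + sqrt(2)*y*(log(y) - 1) + sqrt(2)*y*log(2)/2


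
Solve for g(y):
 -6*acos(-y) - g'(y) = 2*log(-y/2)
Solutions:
 g(y) = C1 - 2*y*log(-y) - 6*y*acos(-y) + 2*y*log(2) + 2*y - 6*sqrt(1 - y^2)


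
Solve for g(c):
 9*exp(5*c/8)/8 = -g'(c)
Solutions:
 g(c) = C1 - 9*exp(5*c/8)/5


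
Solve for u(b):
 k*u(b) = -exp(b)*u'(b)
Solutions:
 u(b) = C1*exp(k*exp(-b))


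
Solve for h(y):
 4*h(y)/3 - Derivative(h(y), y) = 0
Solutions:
 h(y) = C1*exp(4*y/3)


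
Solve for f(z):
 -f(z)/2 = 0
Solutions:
 f(z) = 0


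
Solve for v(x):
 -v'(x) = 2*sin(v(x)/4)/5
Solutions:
 2*x/5 + 2*log(cos(v(x)/4) - 1) - 2*log(cos(v(x)/4) + 1) = C1


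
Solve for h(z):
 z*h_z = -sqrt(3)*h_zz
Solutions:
 h(z) = C1 + C2*erf(sqrt(2)*3^(3/4)*z/6)


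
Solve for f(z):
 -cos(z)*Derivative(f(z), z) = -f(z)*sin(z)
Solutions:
 f(z) = C1/cos(z)


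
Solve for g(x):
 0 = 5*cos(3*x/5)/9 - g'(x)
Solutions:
 g(x) = C1 + 25*sin(3*x/5)/27


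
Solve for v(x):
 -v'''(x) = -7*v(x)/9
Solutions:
 v(x) = C3*exp(21^(1/3)*x/3) + (C1*sin(3^(5/6)*7^(1/3)*x/6) + C2*cos(3^(5/6)*7^(1/3)*x/6))*exp(-21^(1/3)*x/6)


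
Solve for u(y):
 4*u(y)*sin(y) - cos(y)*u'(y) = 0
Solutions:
 u(y) = C1/cos(y)^4


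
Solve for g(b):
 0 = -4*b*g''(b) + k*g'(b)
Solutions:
 g(b) = C1 + b^(re(k)/4 + 1)*(C2*sin(log(b)*Abs(im(k))/4) + C3*cos(log(b)*im(k)/4))


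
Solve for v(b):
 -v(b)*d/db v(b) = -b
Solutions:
 v(b) = -sqrt(C1 + b^2)
 v(b) = sqrt(C1 + b^2)


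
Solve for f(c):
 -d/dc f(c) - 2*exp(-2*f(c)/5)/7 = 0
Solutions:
 f(c) = 5*log(-sqrt(C1 - 2*c)) - 5*log(35) + 5*log(70)/2
 f(c) = 5*log(C1 - 2*c)/2 - 5*log(35) + 5*log(70)/2


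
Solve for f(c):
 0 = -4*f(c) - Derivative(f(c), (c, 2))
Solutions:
 f(c) = C1*sin(2*c) + C2*cos(2*c)


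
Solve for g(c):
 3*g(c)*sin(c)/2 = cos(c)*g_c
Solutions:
 g(c) = C1/cos(c)^(3/2)


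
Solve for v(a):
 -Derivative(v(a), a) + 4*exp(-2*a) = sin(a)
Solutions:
 v(a) = C1 + cos(a) - 2*exp(-2*a)


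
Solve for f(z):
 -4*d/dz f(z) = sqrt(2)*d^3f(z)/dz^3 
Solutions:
 f(z) = C1 + C2*sin(2^(3/4)*z) + C3*cos(2^(3/4)*z)


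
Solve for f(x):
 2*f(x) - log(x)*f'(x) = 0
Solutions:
 f(x) = C1*exp(2*li(x))


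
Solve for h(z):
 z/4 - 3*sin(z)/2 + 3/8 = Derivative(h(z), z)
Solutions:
 h(z) = C1 + z^2/8 + 3*z/8 + 3*cos(z)/2


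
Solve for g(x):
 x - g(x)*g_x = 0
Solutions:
 g(x) = -sqrt(C1 + x^2)
 g(x) = sqrt(C1 + x^2)


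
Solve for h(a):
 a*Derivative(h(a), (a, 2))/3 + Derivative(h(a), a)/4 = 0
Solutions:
 h(a) = C1 + C2*a^(1/4)


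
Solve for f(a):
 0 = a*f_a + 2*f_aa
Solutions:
 f(a) = C1 + C2*erf(a/2)


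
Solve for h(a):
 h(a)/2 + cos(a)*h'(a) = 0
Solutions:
 h(a) = C1*(sin(a) - 1)^(1/4)/(sin(a) + 1)^(1/4)


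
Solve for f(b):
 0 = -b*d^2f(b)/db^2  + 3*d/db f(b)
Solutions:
 f(b) = C1 + C2*b^4


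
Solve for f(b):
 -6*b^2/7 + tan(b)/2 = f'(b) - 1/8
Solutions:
 f(b) = C1 - 2*b^3/7 + b/8 - log(cos(b))/2


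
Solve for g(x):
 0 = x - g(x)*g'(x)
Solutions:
 g(x) = -sqrt(C1 + x^2)
 g(x) = sqrt(C1 + x^2)


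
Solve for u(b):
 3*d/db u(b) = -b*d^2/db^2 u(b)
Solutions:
 u(b) = C1 + C2/b^2


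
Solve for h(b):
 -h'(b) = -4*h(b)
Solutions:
 h(b) = C1*exp(4*b)


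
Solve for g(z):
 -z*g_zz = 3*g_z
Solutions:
 g(z) = C1 + C2/z^2


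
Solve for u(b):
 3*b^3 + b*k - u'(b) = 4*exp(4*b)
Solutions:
 u(b) = C1 + 3*b^4/4 + b^2*k/2 - exp(4*b)


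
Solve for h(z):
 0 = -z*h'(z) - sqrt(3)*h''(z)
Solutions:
 h(z) = C1 + C2*erf(sqrt(2)*3^(3/4)*z/6)


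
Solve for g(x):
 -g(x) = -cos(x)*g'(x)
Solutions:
 g(x) = C1*sqrt(sin(x) + 1)/sqrt(sin(x) - 1)


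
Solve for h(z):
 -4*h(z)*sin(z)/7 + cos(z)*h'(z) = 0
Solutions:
 h(z) = C1/cos(z)^(4/7)


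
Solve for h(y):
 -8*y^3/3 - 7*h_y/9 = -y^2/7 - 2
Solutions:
 h(y) = C1 - 6*y^4/7 + 3*y^3/49 + 18*y/7


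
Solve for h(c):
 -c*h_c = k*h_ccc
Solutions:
 h(c) = C1 + Integral(C2*airyai(c*(-1/k)^(1/3)) + C3*airybi(c*(-1/k)^(1/3)), c)


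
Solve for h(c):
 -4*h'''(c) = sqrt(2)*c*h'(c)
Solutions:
 h(c) = C1 + Integral(C2*airyai(-sqrt(2)*c/2) + C3*airybi(-sqrt(2)*c/2), c)


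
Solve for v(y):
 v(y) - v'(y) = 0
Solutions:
 v(y) = C1*exp(y)


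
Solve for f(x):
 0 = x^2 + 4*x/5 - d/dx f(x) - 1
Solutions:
 f(x) = C1 + x^3/3 + 2*x^2/5 - x


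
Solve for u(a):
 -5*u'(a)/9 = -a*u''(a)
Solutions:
 u(a) = C1 + C2*a^(14/9)


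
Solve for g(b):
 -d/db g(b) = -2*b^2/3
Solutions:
 g(b) = C1 + 2*b^3/9


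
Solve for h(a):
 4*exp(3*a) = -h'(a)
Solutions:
 h(a) = C1 - 4*exp(3*a)/3


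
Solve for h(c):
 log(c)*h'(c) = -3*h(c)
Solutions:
 h(c) = C1*exp(-3*li(c))


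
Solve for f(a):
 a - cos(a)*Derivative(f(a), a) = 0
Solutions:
 f(a) = C1 + Integral(a/cos(a), a)


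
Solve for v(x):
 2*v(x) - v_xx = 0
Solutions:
 v(x) = C1*exp(-sqrt(2)*x) + C2*exp(sqrt(2)*x)


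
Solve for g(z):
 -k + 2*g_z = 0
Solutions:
 g(z) = C1 + k*z/2


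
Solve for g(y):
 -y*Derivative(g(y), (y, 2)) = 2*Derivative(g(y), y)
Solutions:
 g(y) = C1 + C2/y


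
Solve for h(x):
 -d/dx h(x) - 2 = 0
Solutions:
 h(x) = C1 - 2*x


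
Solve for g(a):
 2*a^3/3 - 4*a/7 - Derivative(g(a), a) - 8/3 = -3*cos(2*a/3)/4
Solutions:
 g(a) = C1 + a^4/6 - 2*a^2/7 - 8*a/3 + 9*sin(2*a/3)/8


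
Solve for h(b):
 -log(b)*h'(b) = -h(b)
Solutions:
 h(b) = C1*exp(li(b))


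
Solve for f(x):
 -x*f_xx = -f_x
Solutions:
 f(x) = C1 + C2*x^2


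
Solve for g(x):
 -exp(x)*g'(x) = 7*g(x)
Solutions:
 g(x) = C1*exp(7*exp(-x))


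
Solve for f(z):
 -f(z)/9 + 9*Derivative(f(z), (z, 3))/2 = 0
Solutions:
 f(z) = C3*exp(2^(1/3)*3^(2/3)*z/9) + (C1*sin(2^(1/3)*3^(1/6)*z/6) + C2*cos(2^(1/3)*3^(1/6)*z/6))*exp(-2^(1/3)*3^(2/3)*z/18)


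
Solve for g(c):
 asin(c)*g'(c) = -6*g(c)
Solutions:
 g(c) = C1*exp(-6*Integral(1/asin(c), c))


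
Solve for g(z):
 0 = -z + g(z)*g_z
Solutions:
 g(z) = -sqrt(C1 + z^2)
 g(z) = sqrt(C1 + z^2)


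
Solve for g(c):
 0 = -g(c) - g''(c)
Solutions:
 g(c) = C1*sin(c) + C2*cos(c)


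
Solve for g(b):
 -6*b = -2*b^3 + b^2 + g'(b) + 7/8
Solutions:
 g(b) = C1 + b^4/2 - b^3/3 - 3*b^2 - 7*b/8


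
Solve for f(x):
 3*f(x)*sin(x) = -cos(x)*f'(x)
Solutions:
 f(x) = C1*cos(x)^3


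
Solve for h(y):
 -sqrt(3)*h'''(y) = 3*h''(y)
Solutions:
 h(y) = C1 + C2*y + C3*exp(-sqrt(3)*y)


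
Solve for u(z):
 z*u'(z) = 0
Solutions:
 u(z) = C1


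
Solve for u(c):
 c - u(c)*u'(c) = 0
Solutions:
 u(c) = -sqrt(C1 + c^2)
 u(c) = sqrt(C1 + c^2)


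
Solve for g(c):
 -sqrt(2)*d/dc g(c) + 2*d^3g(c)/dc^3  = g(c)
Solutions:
 g(c) = C1*exp(-c*(2*2^(1/6)*3^(2/3)/(sqrt(3)*sqrt(27 - 4*sqrt(2)) + 9)^(1/3) + 6^(1/3)*(sqrt(3)*sqrt(27 - 4*sqrt(2)) + 9)^(1/3))/12)*sin(c*(-6*6^(1/6)/(sqrt(3)*sqrt(27 - 4*sqrt(2)) + 9)^(1/3) + 2^(1/3)*3^(5/6)*(sqrt(3)*sqrt(27 - 4*sqrt(2)) + 9)^(1/3))/12) + C2*exp(-c*(2*2^(1/6)*3^(2/3)/(sqrt(3)*sqrt(27 - 4*sqrt(2)) + 9)^(1/3) + 6^(1/3)*(sqrt(3)*sqrt(27 - 4*sqrt(2)) + 9)^(1/3))/12)*cos(c*(-6*6^(1/6)/(sqrt(3)*sqrt(27 - 4*sqrt(2)) + 9)^(1/3) + 2^(1/3)*3^(5/6)*(sqrt(3)*sqrt(27 - 4*sqrt(2)) + 9)^(1/3))/12) + C3*exp(c*(2*2^(1/6)*3^(2/3)/(sqrt(3)*sqrt(27 - 4*sqrt(2)) + 9)^(1/3) + 6^(1/3)*(sqrt(3)*sqrt(27 - 4*sqrt(2)) + 9)^(1/3))/6)


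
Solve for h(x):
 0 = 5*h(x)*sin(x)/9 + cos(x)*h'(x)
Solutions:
 h(x) = C1*cos(x)^(5/9)


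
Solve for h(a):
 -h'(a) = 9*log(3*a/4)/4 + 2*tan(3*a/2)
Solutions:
 h(a) = C1 - 9*a*log(a)/4 - 9*a*log(3)/4 + 9*a/4 + 9*a*log(2)/2 + 4*log(cos(3*a/2))/3


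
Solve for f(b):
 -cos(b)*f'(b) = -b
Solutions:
 f(b) = C1 + Integral(b/cos(b), b)


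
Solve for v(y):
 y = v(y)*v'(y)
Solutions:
 v(y) = -sqrt(C1 + y^2)
 v(y) = sqrt(C1 + y^2)


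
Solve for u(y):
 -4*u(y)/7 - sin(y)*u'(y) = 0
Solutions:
 u(y) = C1*(cos(y) + 1)^(2/7)/(cos(y) - 1)^(2/7)


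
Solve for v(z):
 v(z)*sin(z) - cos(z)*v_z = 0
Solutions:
 v(z) = C1/cos(z)


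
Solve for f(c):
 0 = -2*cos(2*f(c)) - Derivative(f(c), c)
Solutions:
 f(c) = -asin((C1 + exp(8*c))/(C1 - exp(8*c)))/2 + pi/2
 f(c) = asin((C1 + exp(8*c))/(C1 - exp(8*c)))/2


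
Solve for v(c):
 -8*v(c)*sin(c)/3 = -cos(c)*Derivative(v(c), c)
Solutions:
 v(c) = C1/cos(c)^(8/3)


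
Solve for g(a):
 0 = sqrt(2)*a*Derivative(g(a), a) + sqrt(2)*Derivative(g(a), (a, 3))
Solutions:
 g(a) = C1 + Integral(C2*airyai(-a) + C3*airybi(-a), a)


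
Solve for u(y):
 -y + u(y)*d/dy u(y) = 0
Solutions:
 u(y) = -sqrt(C1 + y^2)
 u(y) = sqrt(C1 + y^2)


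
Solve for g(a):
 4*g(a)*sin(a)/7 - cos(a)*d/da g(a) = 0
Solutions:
 g(a) = C1/cos(a)^(4/7)


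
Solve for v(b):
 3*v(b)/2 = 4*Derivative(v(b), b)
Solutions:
 v(b) = C1*exp(3*b/8)


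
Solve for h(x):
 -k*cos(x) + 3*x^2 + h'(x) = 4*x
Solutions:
 h(x) = C1 + k*sin(x) - x^3 + 2*x^2


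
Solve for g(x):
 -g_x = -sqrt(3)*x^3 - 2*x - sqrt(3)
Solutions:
 g(x) = C1 + sqrt(3)*x^4/4 + x^2 + sqrt(3)*x


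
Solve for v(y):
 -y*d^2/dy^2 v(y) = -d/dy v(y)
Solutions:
 v(y) = C1 + C2*y^2


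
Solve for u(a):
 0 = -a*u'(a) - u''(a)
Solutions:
 u(a) = C1 + C2*erf(sqrt(2)*a/2)


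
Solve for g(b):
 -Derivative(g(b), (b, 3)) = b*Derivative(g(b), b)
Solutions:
 g(b) = C1 + Integral(C2*airyai(-b) + C3*airybi(-b), b)


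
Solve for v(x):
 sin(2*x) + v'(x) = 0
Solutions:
 v(x) = C1 + cos(2*x)/2


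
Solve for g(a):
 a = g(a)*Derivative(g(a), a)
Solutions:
 g(a) = -sqrt(C1 + a^2)
 g(a) = sqrt(C1 + a^2)


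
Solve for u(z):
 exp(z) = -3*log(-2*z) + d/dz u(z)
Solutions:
 u(z) = C1 + 3*z*log(-z) + 3*z*(-1 + log(2)) + exp(z)


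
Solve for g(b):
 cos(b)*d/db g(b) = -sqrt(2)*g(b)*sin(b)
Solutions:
 g(b) = C1*cos(b)^(sqrt(2))


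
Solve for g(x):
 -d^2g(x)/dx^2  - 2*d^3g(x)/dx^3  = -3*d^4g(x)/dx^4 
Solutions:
 g(x) = C1 + C2*x + C3*exp(-x/3) + C4*exp(x)


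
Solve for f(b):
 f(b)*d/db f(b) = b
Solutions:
 f(b) = -sqrt(C1 + b^2)
 f(b) = sqrt(C1 + b^2)


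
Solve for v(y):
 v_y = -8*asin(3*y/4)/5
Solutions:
 v(y) = C1 - 8*y*asin(3*y/4)/5 - 8*sqrt(16 - 9*y^2)/15


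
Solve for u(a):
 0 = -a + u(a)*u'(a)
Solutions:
 u(a) = -sqrt(C1 + a^2)
 u(a) = sqrt(C1 + a^2)


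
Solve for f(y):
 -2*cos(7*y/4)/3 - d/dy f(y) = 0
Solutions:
 f(y) = C1 - 8*sin(7*y/4)/21


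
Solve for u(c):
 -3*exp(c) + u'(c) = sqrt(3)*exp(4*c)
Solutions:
 u(c) = C1 + sqrt(3)*exp(4*c)/4 + 3*exp(c)


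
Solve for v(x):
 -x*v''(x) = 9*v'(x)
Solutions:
 v(x) = C1 + C2/x^8


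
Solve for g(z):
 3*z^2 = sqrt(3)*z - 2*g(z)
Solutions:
 g(z) = z*(-3*z + sqrt(3))/2


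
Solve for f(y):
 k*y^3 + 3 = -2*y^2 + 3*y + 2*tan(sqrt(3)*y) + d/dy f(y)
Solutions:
 f(y) = C1 + k*y^4/4 + 2*y^3/3 - 3*y^2/2 + 3*y + 2*sqrt(3)*log(cos(sqrt(3)*y))/3


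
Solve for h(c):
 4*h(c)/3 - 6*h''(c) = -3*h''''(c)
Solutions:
 h(c) = C1*exp(-c*sqrt(1 - sqrt(5)/3)) + C2*exp(c*sqrt(1 - sqrt(5)/3)) + C3*exp(-c*sqrt(sqrt(5)/3 + 1)) + C4*exp(c*sqrt(sqrt(5)/3 + 1))


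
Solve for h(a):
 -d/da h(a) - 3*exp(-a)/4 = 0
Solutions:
 h(a) = C1 + 3*exp(-a)/4


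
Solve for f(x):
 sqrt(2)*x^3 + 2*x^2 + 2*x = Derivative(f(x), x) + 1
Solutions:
 f(x) = C1 + sqrt(2)*x^4/4 + 2*x^3/3 + x^2 - x


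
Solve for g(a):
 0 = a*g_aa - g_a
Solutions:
 g(a) = C1 + C2*a^2


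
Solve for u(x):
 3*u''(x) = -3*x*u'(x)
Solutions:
 u(x) = C1 + C2*erf(sqrt(2)*x/2)


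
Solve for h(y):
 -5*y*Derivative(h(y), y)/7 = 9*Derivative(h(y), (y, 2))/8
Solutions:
 h(y) = C1 + C2*erf(2*sqrt(35)*y/21)


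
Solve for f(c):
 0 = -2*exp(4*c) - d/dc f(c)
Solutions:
 f(c) = C1 - exp(4*c)/2


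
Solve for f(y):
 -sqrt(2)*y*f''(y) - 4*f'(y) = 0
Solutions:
 f(y) = C1 + C2*y^(1 - 2*sqrt(2))


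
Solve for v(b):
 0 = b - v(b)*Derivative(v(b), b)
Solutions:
 v(b) = -sqrt(C1 + b^2)
 v(b) = sqrt(C1 + b^2)


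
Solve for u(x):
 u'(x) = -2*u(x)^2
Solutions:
 u(x) = 1/(C1 + 2*x)


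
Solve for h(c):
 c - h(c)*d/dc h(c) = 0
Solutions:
 h(c) = -sqrt(C1 + c^2)
 h(c) = sqrt(C1 + c^2)


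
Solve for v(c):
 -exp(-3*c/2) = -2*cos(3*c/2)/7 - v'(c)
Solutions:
 v(c) = C1 - 4*sin(3*c/2)/21 - 2*exp(-3*c/2)/3


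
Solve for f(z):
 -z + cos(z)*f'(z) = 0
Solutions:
 f(z) = C1 + Integral(z/cos(z), z)


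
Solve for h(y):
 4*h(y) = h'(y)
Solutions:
 h(y) = C1*exp(4*y)


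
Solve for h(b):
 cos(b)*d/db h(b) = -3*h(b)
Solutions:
 h(b) = C1*(sin(b) - 1)^(3/2)/(sin(b) + 1)^(3/2)


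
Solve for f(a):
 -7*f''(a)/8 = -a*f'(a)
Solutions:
 f(a) = C1 + C2*erfi(2*sqrt(7)*a/7)


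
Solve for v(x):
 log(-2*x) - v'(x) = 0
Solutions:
 v(x) = C1 + x*log(-x) + x*(-1 + log(2))


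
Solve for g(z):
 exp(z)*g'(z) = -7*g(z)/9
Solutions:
 g(z) = C1*exp(7*exp(-z)/9)


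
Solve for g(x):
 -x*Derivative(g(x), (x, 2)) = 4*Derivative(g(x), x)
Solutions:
 g(x) = C1 + C2/x^3


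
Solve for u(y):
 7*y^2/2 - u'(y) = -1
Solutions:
 u(y) = C1 + 7*y^3/6 + y


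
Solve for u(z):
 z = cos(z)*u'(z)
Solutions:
 u(z) = C1 + Integral(z/cos(z), z)


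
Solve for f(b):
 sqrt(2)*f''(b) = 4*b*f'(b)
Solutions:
 f(b) = C1 + C2*erfi(2^(1/4)*b)


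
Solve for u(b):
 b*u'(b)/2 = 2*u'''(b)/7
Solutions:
 u(b) = C1 + Integral(C2*airyai(14^(1/3)*b/2) + C3*airybi(14^(1/3)*b/2), b)


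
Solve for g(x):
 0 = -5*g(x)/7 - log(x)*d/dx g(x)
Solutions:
 g(x) = C1*exp(-5*li(x)/7)


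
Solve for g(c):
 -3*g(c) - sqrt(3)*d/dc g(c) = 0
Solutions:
 g(c) = C1*exp(-sqrt(3)*c)


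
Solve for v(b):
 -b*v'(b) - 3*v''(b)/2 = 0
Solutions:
 v(b) = C1 + C2*erf(sqrt(3)*b/3)


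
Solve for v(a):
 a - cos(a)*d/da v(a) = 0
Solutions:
 v(a) = C1 + Integral(a/cos(a), a)


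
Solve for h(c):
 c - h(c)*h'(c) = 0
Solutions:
 h(c) = -sqrt(C1 + c^2)
 h(c) = sqrt(C1 + c^2)


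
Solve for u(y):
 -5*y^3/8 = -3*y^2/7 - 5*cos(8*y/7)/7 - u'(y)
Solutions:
 u(y) = C1 + 5*y^4/32 - y^3/7 - 5*sin(8*y/7)/8


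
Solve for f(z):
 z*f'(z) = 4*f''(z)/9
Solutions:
 f(z) = C1 + C2*erfi(3*sqrt(2)*z/4)


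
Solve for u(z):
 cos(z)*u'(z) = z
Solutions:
 u(z) = C1 + Integral(z/cos(z), z)


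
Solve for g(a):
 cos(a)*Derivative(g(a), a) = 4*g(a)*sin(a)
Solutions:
 g(a) = C1/cos(a)^4


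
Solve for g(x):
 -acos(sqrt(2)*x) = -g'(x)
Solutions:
 g(x) = C1 + x*acos(sqrt(2)*x) - sqrt(2)*sqrt(1 - 2*x^2)/2


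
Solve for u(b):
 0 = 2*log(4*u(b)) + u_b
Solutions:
 Integral(1/(log(_y) + 2*log(2)), (_y, u(b)))/2 = C1 - b


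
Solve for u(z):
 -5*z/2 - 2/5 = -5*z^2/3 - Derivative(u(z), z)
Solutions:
 u(z) = C1 - 5*z^3/9 + 5*z^2/4 + 2*z/5


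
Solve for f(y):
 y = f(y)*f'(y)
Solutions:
 f(y) = -sqrt(C1 + y^2)
 f(y) = sqrt(C1 + y^2)


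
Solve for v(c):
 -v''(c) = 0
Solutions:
 v(c) = C1 + C2*c


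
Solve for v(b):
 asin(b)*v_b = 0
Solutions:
 v(b) = C1


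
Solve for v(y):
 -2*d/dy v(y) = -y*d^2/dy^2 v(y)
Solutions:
 v(y) = C1 + C2*y^3


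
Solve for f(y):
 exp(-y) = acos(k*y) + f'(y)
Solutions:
 f(y) = C1 - Piecewise((y*acos(k*y) + exp(-y) - sqrt(-k^2*y^2 + 1)/k, Ne(k, 0)), (pi*y/2 + exp(-y), True))


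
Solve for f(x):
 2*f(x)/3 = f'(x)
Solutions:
 f(x) = C1*exp(2*x/3)


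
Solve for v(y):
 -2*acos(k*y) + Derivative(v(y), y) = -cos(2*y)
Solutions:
 v(y) = C1 + 2*Piecewise((y*acos(k*y) - sqrt(-k^2*y^2 + 1)/k, Ne(k, 0)), (pi*y/2, True)) - sin(2*y)/2


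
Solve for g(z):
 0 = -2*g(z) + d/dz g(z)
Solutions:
 g(z) = C1*exp(2*z)


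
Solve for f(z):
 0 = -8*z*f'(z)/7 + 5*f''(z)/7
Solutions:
 f(z) = C1 + C2*erfi(2*sqrt(5)*z/5)


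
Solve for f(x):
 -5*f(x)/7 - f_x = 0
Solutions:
 f(x) = C1*exp(-5*x/7)


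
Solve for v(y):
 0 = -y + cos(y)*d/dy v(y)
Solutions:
 v(y) = C1 + Integral(y/cos(y), y)


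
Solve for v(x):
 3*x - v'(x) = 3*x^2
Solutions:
 v(x) = C1 - x^3 + 3*x^2/2


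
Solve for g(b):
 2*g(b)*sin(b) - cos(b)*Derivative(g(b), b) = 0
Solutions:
 g(b) = C1/cos(b)^2


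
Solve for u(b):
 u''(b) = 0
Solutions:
 u(b) = C1 + C2*b


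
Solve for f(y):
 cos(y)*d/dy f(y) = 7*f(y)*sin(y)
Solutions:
 f(y) = C1/cos(y)^7


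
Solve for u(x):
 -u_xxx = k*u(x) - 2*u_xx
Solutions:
 u(x) = C1*exp(x*(-(27*k/2 + sqrt((27*k - 16)^2 - 256)/2 - 8)^(1/3) + 2 - 4/(27*k/2 + sqrt((27*k - 16)^2 - 256)/2 - 8)^(1/3))/3) + C2*exp(x*((27*k/2 + sqrt((27*k - 16)^2 - 256)/2 - 8)^(1/3) - sqrt(3)*I*(27*k/2 + sqrt((27*k - 16)^2 - 256)/2 - 8)^(1/3) + 4 - 16/((-1 + sqrt(3)*I)*(27*k/2 + sqrt((27*k - 16)^2 - 256)/2 - 8)^(1/3)))/6) + C3*exp(x*((27*k/2 + sqrt((27*k - 16)^2 - 256)/2 - 8)^(1/3) + sqrt(3)*I*(27*k/2 + sqrt((27*k - 16)^2 - 256)/2 - 8)^(1/3) + 4 + 16/((1 + sqrt(3)*I)*(27*k/2 + sqrt((27*k - 16)^2 - 256)/2 - 8)^(1/3)))/6)


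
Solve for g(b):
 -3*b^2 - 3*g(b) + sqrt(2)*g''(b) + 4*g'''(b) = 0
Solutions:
 g(b) = C1*exp(-b*(2^(2/3)/(-sqrt(2) + sqrt(-2 + (324 - sqrt(2))^2) + 324)^(1/3) + 2*sqrt(2) + 2^(1/3)*(-sqrt(2) + sqrt(-2 + (324 - sqrt(2))^2) + 324)^(1/3))/24)*sin(2^(1/3)*sqrt(3)*b*(-(-sqrt(2) + sqrt(-2 + (324 - sqrt(2))^2) + 324)^(1/3) + 2^(1/3)/(-sqrt(2) + sqrt(-2 + (324 - sqrt(2))^2) + 324)^(1/3))/24) + C2*exp(-b*(2^(2/3)/(-sqrt(2) + sqrt(-2 + (324 - sqrt(2))^2) + 324)^(1/3) + 2*sqrt(2) + 2^(1/3)*(-sqrt(2) + sqrt(-2 + (324 - sqrt(2))^2) + 324)^(1/3))/24)*cos(2^(1/3)*sqrt(3)*b*(-(-sqrt(2) + sqrt(-2 + (324 - sqrt(2))^2) + 324)^(1/3) + 2^(1/3)/(-sqrt(2) + sqrt(-2 + (324 - sqrt(2))^2) + 324)^(1/3))/24) + C3*exp(b*(-sqrt(2) + 2^(2/3)/(-sqrt(2) + sqrt(-2 + (324 - sqrt(2))^2) + 324)^(1/3) + 2^(1/3)*(-sqrt(2) + sqrt(-2 + (324 - sqrt(2))^2) + 324)^(1/3))/12) - b^2 - 2*sqrt(2)/3


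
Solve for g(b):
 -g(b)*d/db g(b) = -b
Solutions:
 g(b) = -sqrt(C1 + b^2)
 g(b) = sqrt(C1 + b^2)


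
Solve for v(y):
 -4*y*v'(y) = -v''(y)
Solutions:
 v(y) = C1 + C2*erfi(sqrt(2)*y)


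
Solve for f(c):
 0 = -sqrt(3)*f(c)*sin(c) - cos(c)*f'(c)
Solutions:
 f(c) = C1*cos(c)^(sqrt(3))


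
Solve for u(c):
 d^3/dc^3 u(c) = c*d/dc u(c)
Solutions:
 u(c) = C1 + Integral(C2*airyai(c) + C3*airybi(c), c)


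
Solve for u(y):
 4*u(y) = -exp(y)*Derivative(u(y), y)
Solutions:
 u(y) = C1*exp(4*exp(-y))


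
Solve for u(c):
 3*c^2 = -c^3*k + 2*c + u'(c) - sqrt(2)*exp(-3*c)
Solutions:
 u(c) = C1 + c^4*k/4 + c^3 - c^2 - sqrt(2)*exp(-3*c)/3


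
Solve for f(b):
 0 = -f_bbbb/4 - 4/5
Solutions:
 f(b) = C1 + C2*b + C3*b^2 + C4*b^3 - 2*b^4/15


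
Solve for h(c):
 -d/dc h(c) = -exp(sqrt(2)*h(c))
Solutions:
 h(c) = sqrt(2)*(2*log(-1/(C1 + c)) - log(2))/4


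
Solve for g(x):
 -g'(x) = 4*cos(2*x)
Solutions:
 g(x) = C1 - 2*sin(2*x)


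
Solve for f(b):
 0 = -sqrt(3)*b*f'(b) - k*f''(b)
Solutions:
 f(b) = C1 + C2*sqrt(k)*erf(sqrt(2)*3^(1/4)*b*sqrt(1/k)/2)


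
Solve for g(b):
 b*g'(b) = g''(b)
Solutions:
 g(b) = C1 + C2*erfi(sqrt(2)*b/2)


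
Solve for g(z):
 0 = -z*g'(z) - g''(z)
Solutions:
 g(z) = C1 + C2*erf(sqrt(2)*z/2)


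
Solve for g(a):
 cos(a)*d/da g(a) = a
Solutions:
 g(a) = C1 + Integral(a/cos(a), a)


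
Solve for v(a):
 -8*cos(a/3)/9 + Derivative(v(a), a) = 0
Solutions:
 v(a) = C1 + 8*sin(a/3)/3


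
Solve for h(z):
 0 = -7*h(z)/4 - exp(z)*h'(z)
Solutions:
 h(z) = C1*exp(7*exp(-z)/4)


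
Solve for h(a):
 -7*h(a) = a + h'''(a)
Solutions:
 h(a) = C3*exp(-7^(1/3)*a) - a/7 + (C1*sin(sqrt(3)*7^(1/3)*a/2) + C2*cos(sqrt(3)*7^(1/3)*a/2))*exp(7^(1/3)*a/2)


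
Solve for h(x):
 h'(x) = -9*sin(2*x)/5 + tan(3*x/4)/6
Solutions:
 h(x) = C1 - 2*log(cos(3*x/4))/9 + 9*cos(2*x)/10


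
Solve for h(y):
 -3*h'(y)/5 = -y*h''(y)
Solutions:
 h(y) = C1 + C2*y^(8/5)


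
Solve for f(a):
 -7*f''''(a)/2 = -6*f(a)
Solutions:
 f(a) = C1*exp(-sqrt(2)*3^(1/4)*7^(3/4)*a/7) + C2*exp(sqrt(2)*3^(1/4)*7^(3/4)*a/7) + C3*sin(sqrt(2)*3^(1/4)*7^(3/4)*a/7) + C4*cos(sqrt(2)*3^(1/4)*7^(3/4)*a/7)


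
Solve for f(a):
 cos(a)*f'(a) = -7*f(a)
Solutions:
 f(a) = C1*sqrt(sin(a) - 1)*(sin(a)^3 - 3*sin(a)^2 + 3*sin(a) - 1)/(sqrt(sin(a) + 1)*(sin(a)^3 + 3*sin(a)^2 + 3*sin(a) + 1))


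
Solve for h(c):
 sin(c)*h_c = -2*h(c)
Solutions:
 h(c) = C1*(cos(c) + 1)/(cos(c) - 1)


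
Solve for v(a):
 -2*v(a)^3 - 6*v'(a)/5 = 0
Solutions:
 v(a) = -sqrt(6)*sqrt(-1/(C1 - 5*a))/2
 v(a) = sqrt(6)*sqrt(-1/(C1 - 5*a))/2


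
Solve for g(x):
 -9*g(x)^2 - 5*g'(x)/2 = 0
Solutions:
 g(x) = 5/(C1 + 18*x)


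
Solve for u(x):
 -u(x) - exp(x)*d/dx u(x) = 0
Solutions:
 u(x) = C1*exp(exp(-x))


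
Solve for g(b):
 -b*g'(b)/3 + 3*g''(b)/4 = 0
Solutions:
 g(b) = C1 + C2*erfi(sqrt(2)*b/3)


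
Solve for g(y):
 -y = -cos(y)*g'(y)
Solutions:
 g(y) = C1 + Integral(y/cos(y), y)


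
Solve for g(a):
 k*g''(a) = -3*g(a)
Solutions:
 g(a) = C1*exp(-sqrt(3)*a*sqrt(-1/k)) + C2*exp(sqrt(3)*a*sqrt(-1/k))


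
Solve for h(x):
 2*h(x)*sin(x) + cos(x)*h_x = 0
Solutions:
 h(x) = C1*cos(x)^2


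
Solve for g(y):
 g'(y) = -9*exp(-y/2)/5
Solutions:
 g(y) = C1 + 18*exp(-y/2)/5


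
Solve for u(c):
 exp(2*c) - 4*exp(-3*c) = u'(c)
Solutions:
 u(c) = C1 + exp(2*c)/2 + 4*exp(-3*c)/3


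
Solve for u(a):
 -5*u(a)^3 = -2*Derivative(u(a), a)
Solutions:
 u(a) = -sqrt(-1/(C1 + 5*a))
 u(a) = sqrt(-1/(C1 + 5*a))


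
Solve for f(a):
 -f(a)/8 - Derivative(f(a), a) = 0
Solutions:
 f(a) = C1*exp(-a/8)


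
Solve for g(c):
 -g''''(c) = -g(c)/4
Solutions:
 g(c) = C1*exp(-sqrt(2)*c/2) + C2*exp(sqrt(2)*c/2) + C3*sin(sqrt(2)*c/2) + C4*cos(sqrt(2)*c/2)


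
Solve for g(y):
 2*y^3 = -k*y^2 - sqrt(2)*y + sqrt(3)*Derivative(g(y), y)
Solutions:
 g(y) = C1 + sqrt(3)*k*y^3/9 + sqrt(3)*y^4/6 + sqrt(6)*y^2/6


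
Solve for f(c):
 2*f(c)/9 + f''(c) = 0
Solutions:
 f(c) = C1*sin(sqrt(2)*c/3) + C2*cos(sqrt(2)*c/3)


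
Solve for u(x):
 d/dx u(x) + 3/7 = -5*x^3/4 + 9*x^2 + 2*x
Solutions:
 u(x) = C1 - 5*x^4/16 + 3*x^3 + x^2 - 3*x/7


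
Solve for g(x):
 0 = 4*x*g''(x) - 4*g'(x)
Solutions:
 g(x) = C1 + C2*x^2


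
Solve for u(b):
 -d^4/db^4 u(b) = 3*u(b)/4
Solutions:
 u(b) = (C1*sin(3^(1/4)*b/2) + C2*cos(3^(1/4)*b/2))*exp(-3^(1/4)*b/2) + (C3*sin(3^(1/4)*b/2) + C4*cos(3^(1/4)*b/2))*exp(3^(1/4)*b/2)


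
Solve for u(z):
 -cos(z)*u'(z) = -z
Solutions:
 u(z) = C1 + Integral(z/cos(z), z)


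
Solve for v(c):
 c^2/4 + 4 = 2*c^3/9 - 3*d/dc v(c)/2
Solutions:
 v(c) = C1 + c^4/27 - c^3/18 - 8*c/3


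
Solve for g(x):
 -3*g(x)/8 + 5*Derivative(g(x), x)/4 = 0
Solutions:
 g(x) = C1*exp(3*x/10)


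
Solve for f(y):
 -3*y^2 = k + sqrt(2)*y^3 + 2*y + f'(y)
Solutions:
 f(y) = C1 - k*y - sqrt(2)*y^4/4 - y^3 - y^2


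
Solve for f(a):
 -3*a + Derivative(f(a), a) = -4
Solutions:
 f(a) = C1 + 3*a^2/2 - 4*a


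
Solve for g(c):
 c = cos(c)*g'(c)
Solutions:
 g(c) = C1 + Integral(c/cos(c), c)


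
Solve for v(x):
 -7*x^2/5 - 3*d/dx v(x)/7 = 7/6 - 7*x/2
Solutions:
 v(x) = C1 - 49*x^3/45 + 49*x^2/12 - 49*x/18


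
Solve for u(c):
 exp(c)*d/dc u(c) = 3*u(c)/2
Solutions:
 u(c) = C1*exp(-3*exp(-c)/2)


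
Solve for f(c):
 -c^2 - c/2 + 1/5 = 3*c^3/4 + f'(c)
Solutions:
 f(c) = C1 - 3*c^4/16 - c^3/3 - c^2/4 + c/5


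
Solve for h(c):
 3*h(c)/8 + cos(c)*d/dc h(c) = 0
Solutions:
 h(c) = C1*(sin(c) - 1)^(3/16)/(sin(c) + 1)^(3/16)


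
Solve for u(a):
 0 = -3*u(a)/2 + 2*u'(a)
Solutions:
 u(a) = C1*exp(3*a/4)


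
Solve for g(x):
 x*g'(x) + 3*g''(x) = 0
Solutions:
 g(x) = C1 + C2*erf(sqrt(6)*x/6)


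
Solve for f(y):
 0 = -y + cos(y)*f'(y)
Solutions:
 f(y) = C1 + Integral(y/cos(y), y)


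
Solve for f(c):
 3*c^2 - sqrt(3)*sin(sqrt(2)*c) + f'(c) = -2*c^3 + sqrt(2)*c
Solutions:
 f(c) = C1 - c^4/2 - c^3 + sqrt(2)*c^2/2 - sqrt(6)*cos(sqrt(2)*c)/2


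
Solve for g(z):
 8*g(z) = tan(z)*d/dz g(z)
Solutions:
 g(z) = C1*sin(z)^8


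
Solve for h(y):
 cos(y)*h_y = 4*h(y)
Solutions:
 h(y) = C1*(sin(y)^2 + 2*sin(y) + 1)/(sin(y)^2 - 2*sin(y) + 1)


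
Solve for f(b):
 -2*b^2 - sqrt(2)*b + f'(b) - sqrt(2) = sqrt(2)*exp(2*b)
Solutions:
 f(b) = C1 + 2*b^3/3 + sqrt(2)*b^2/2 + sqrt(2)*b + sqrt(2)*exp(2*b)/2


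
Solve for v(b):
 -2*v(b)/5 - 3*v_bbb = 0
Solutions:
 v(b) = C3*exp(-15^(2/3)*2^(1/3)*b/15) + (C1*sin(2^(1/3)*3^(1/6)*5^(2/3)*b/10) + C2*cos(2^(1/3)*3^(1/6)*5^(2/3)*b/10))*exp(15^(2/3)*2^(1/3)*b/30)


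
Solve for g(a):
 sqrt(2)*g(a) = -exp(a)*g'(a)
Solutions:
 g(a) = C1*exp(sqrt(2)*exp(-a))


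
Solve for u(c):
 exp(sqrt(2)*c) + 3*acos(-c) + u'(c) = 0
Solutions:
 u(c) = C1 - 3*c*acos(-c) - 3*sqrt(1 - c^2) - sqrt(2)*exp(sqrt(2)*c)/2


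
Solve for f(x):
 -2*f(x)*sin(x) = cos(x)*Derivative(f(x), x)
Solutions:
 f(x) = C1*cos(x)^2


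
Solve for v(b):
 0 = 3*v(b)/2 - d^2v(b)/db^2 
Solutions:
 v(b) = C1*exp(-sqrt(6)*b/2) + C2*exp(sqrt(6)*b/2)


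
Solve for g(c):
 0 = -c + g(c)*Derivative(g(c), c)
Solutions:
 g(c) = -sqrt(C1 + c^2)
 g(c) = sqrt(C1 + c^2)


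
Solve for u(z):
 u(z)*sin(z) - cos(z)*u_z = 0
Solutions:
 u(z) = C1/cos(z)


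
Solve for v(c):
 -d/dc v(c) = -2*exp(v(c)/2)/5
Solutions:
 v(c) = 2*log(-1/(C1 + 2*c)) + 2*log(10)


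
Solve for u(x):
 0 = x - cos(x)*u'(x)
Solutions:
 u(x) = C1 + Integral(x/cos(x), x)


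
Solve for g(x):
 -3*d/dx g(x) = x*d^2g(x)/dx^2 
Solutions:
 g(x) = C1 + C2/x^2


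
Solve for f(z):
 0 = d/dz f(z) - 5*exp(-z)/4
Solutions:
 f(z) = C1 - 5*exp(-z)/4


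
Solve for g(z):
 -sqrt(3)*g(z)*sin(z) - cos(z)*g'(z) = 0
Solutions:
 g(z) = C1*cos(z)^(sqrt(3))


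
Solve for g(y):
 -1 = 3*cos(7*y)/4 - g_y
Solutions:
 g(y) = C1 + y + 3*sin(7*y)/28


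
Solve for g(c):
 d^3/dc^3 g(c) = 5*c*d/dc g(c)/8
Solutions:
 g(c) = C1 + Integral(C2*airyai(5^(1/3)*c/2) + C3*airybi(5^(1/3)*c/2), c)


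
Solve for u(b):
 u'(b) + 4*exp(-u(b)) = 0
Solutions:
 u(b) = log(C1 - 4*b)


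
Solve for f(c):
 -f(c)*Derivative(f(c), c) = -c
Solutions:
 f(c) = -sqrt(C1 + c^2)
 f(c) = sqrt(C1 + c^2)


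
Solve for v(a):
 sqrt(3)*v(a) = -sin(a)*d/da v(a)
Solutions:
 v(a) = C1*(cos(a) + 1)^(sqrt(3)/2)/(cos(a) - 1)^(sqrt(3)/2)


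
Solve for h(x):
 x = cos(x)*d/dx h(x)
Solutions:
 h(x) = C1 + Integral(x/cos(x), x)


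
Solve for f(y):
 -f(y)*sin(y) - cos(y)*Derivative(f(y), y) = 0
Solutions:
 f(y) = C1*cos(y)


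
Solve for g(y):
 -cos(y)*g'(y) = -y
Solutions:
 g(y) = C1 + Integral(y/cos(y), y)


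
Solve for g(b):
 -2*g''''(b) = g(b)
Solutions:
 g(b) = (C1*sin(2^(1/4)*b/2) + C2*cos(2^(1/4)*b/2))*exp(-2^(1/4)*b/2) + (C3*sin(2^(1/4)*b/2) + C4*cos(2^(1/4)*b/2))*exp(2^(1/4)*b/2)


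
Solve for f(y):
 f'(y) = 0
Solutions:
 f(y) = C1


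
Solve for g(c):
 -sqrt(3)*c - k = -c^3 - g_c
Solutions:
 g(c) = C1 - c^4/4 + sqrt(3)*c^2/2 + c*k


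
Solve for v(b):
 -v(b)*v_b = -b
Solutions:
 v(b) = -sqrt(C1 + b^2)
 v(b) = sqrt(C1 + b^2)


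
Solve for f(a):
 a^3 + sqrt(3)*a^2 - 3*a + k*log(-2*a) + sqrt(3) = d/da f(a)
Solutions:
 f(a) = C1 + a^4/4 + sqrt(3)*a^3/3 - 3*a^2/2 + a*k*log(-a) + a*(-k + k*log(2) + sqrt(3))


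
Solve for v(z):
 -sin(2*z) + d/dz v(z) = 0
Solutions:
 v(z) = C1 - cos(2*z)/2


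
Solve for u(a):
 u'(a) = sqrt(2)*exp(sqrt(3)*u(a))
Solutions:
 u(a) = sqrt(3)*(2*log(-1/(C1 + sqrt(2)*a)) - log(3))/6


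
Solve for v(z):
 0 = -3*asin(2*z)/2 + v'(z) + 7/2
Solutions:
 v(z) = C1 + 3*z*asin(2*z)/2 - 7*z/2 + 3*sqrt(1 - 4*z^2)/4


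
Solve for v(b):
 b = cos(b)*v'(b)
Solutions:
 v(b) = C1 + Integral(b/cos(b), b)


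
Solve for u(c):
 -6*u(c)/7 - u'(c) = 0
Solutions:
 u(c) = C1*exp(-6*c/7)


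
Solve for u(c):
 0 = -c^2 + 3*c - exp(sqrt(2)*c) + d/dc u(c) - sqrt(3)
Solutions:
 u(c) = C1 + c^3/3 - 3*c^2/2 + sqrt(3)*c + sqrt(2)*exp(sqrt(2)*c)/2


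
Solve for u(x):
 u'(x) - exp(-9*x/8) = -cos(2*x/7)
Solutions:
 u(x) = C1 - 7*sin(2*x/7)/2 - 8*exp(-9*x/8)/9


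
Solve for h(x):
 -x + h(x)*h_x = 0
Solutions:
 h(x) = -sqrt(C1 + x^2)
 h(x) = sqrt(C1 + x^2)


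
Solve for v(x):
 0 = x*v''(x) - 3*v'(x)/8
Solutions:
 v(x) = C1 + C2*x^(11/8)


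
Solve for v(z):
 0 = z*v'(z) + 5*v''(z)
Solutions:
 v(z) = C1 + C2*erf(sqrt(10)*z/10)


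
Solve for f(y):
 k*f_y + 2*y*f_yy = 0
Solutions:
 f(y) = C1 + y^(1 - re(k)/2)*(C2*sin(log(y)*Abs(im(k))/2) + C3*cos(log(y)*im(k)/2))


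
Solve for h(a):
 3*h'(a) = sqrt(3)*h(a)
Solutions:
 h(a) = C1*exp(sqrt(3)*a/3)


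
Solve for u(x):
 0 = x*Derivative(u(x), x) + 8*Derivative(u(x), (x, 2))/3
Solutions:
 u(x) = C1 + C2*erf(sqrt(3)*x/4)


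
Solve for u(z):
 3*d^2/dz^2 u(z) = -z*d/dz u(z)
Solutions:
 u(z) = C1 + C2*erf(sqrt(6)*z/6)


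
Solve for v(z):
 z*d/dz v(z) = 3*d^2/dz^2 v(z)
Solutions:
 v(z) = C1 + C2*erfi(sqrt(6)*z/6)


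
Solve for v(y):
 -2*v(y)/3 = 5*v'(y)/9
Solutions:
 v(y) = C1*exp(-6*y/5)


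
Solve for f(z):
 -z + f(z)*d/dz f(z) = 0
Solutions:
 f(z) = -sqrt(C1 + z^2)
 f(z) = sqrt(C1 + z^2)


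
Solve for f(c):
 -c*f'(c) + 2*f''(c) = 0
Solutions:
 f(c) = C1 + C2*erfi(c/2)
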